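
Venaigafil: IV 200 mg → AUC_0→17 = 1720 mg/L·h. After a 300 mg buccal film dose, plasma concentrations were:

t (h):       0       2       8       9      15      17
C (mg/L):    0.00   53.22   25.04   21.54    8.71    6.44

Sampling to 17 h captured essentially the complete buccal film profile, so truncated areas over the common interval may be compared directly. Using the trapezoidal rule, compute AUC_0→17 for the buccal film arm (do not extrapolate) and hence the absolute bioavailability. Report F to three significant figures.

Trapezoidal AUC_0→17 (buccal film):
  [0→2]: (0.00+53.22)/2 × 2 = 53.22
  [2→8]: (53.22+25.04)/2 × 6 = 234.78
  [8→9]: (25.04+21.54)/2 × 1 = 23.29
  [9→15]: (21.54+8.71)/2 × 6 = 90.75
  [15→17]: (8.71+6.44)/2 × 2 = 15.15
  Sum = 417.19 mg/L·h
F = (AUC_ev/D_ev)/(AUC_iv/D_iv) = (417.19/300)/(1720/200) = 1.39063/8.6 = 0.1617

F = 0.162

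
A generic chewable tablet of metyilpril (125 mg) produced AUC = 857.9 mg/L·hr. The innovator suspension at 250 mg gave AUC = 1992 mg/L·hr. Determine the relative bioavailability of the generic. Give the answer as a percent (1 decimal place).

F_rel = (AUC_test/D_test) / (AUC_ref/D_ref)
      = (857.9/125) / (1992/250)
      = 6.8632 / 7.968 = 0.8613 = 86.13%

F_rel = 86.1%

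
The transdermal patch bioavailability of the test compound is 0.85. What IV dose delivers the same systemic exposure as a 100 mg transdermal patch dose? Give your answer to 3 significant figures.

D_iv = 85.0 mg

Systemic exposure from an extravascular dose = F × D_ev, so the equivalent IV dose is F × D_ev.
D_iv = F × D_ev = 0.85 × 100 = 85 mg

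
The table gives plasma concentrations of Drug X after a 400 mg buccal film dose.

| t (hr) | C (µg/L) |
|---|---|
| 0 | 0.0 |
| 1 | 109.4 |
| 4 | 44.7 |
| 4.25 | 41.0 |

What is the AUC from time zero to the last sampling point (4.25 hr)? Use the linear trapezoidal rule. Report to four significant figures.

AUC = 296.6 µg/L·hr

Trapezoidal AUC_0→4.25:
  [0→1]: (0.0+109.4)/2 × 1 = 54.7
  [1→4]: (109.4+44.7)/2 × 3 = 231.15
  [4→4.25]: (44.7+41.0)/2 × 0.25 = 10.7125
  Sum = 296.5625 µg/L·hr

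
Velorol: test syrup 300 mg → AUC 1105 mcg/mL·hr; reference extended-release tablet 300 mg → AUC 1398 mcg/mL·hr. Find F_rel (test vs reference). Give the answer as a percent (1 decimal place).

F_rel = 79.0%

F_rel = (AUC_test/D_test) / (AUC_ref/D_ref)
      = (1105/300) / (1398/300)
      = 3.68333 / 4.66 = 0.7904 = 79.04%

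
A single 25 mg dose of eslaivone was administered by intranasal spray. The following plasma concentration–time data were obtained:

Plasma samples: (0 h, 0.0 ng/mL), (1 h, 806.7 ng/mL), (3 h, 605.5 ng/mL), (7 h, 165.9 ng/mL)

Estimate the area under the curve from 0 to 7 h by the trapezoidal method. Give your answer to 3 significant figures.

Trapezoidal AUC_0→7:
  [0→1]: (0.0+806.7)/2 × 1 = 403.35
  [1→3]: (806.7+605.5)/2 × 2 = 1412.2
  [3→7]: (605.5+165.9)/2 × 4 = 1542.8
  Sum = 3358.35 ng/mL·h

AUC = 3360 ng/mL·h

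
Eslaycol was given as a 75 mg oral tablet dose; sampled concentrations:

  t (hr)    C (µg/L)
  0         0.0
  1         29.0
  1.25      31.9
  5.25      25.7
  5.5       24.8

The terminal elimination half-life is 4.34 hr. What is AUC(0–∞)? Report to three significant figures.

AUC = 299 µg/L·hr

Trapezoidal AUC_0→5.5:
  [0→1]: (0.0+29.0)/2 × 1 = 14.5
  [1→1.25]: (29.0+31.9)/2 × 0.25 = 7.6125
  [1.25→5.25]: (31.9+25.7)/2 × 4 = 115.2
  [5.25→5.5]: (25.7+24.8)/2 × 0.25 = 6.3125
  Sum = 143.625 µg/L·hr
k_e = ln2 / t½ = 0.693147 / 4.34 = 0.1597 hr^-1
Extrapolated tail: C_last / k_e = 24.8 / 0.1597 = 155.291
AUC_0→∞ = 143.625 + 155.291 = 298.916 µg/L·hr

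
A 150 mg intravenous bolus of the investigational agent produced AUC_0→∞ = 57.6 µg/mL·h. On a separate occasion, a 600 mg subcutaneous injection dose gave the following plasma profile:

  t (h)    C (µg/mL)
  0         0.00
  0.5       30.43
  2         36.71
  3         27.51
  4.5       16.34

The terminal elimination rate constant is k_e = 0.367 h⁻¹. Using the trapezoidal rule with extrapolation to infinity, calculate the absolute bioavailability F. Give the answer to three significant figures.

Trapezoidal AUC_0→4.5 (subcutaneous injection):
  [0→0.5]: (0.00+30.43)/2 × 0.5 = 7.6075
  [0.5→2]: (30.43+36.71)/2 × 1.5 = 50.355
  [2→3]: (36.71+27.51)/2 × 1 = 32.11
  [3→4.5]: (27.51+16.34)/2 × 1.5 = 32.8875
  Sum = 122.96 µg/mL·h
Tail: C_last/k_e = 16.34/0.367 = 44.523
AUC_0→∞ (subcutaneous injection) = 122.96 + 44.523 = 167.483 µg/mL·h
F = (AUC_ev/D_ev)/(AUC_iv/D_iv) = (167.483/600)/(57.6/150) = 0.279138/0.384 = 0.7269

F = 0.727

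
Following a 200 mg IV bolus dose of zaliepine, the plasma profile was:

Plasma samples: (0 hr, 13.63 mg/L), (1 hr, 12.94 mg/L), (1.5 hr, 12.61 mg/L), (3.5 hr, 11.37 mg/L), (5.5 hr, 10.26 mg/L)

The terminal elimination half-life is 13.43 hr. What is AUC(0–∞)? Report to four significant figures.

Trapezoidal AUC_0→5.5:
  [0→1]: (13.63+12.94)/2 × 1 = 13.285
  [1→1.5]: (12.94+12.61)/2 × 0.5 = 6.3875
  [1.5→3.5]: (12.61+11.37)/2 × 2 = 23.98
  [3.5→5.5]: (11.37+10.26)/2 × 2 = 21.63
  Sum = 65.2825 mg/L·hr
k_e = ln2 / t½ = 0.693147 / 13.43 = 0.0516 hr^-1
Extrapolated tail: C_last / k_e = 10.26 / 0.0516 = 198.837
AUC_0→∞ = 65.2825 + 198.837 = 264.1195 mg/L·hr

AUC = 264.1 mg/L·hr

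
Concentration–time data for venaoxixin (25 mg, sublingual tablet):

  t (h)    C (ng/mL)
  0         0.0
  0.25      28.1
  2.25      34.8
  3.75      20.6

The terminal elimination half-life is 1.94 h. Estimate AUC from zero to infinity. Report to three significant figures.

Trapezoidal AUC_0→3.75:
  [0→0.25]: (0.0+28.1)/2 × 0.25 = 3.5125
  [0.25→2.25]: (28.1+34.8)/2 × 2 = 62.9
  [2.25→3.75]: (34.8+20.6)/2 × 1.5 = 41.55
  Sum = 107.9625 ng/mL·h
k_e = ln2 / t½ = 0.693147 / 1.94 = 0.3573 h^-1
Extrapolated tail: C_last / k_e = 20.6 / 0.3573 = 57.655
AUC_0→∞ = 107.9625 + 57.655 = 165.6175 ng/mL·h

AUC = 166 ng/mL·h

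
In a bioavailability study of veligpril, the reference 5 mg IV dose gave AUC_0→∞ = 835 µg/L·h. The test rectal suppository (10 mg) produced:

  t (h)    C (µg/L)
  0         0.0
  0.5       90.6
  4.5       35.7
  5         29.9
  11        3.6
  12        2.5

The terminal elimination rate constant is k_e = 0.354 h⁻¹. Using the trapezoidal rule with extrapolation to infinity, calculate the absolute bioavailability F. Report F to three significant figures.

F = 0.241

Trapezoidal AUC_0→12 (rectal suppository):
  [0→0.5]: (0.0+90.6)/2 × 0.5 = 22.65
  [0.5→4.5]: (90.6+35.7)/2 × 4 = 252.6
  [4.5→5]: (35.7+29.9)/2 × 0.5 = 16.4
  [5→11]: (29.9+3.6)/2 × 6 = 100.5
  [11→12]: (3.6+2.5)/2 × 1 = 3.05
  Sum = 395.2 µg/L·h
Tail: C_last/k_e = 2.5/0.354 = 7.062
AUC_0→∞ (rectal suppository) = 395.2 + 7.062 = 402.262 µg/L·h
F = (AUC_ev/D_ev)/(AUC_iv/D_iv) = (402.262/10)/(835/5) = 40.2262/167 = 0.2409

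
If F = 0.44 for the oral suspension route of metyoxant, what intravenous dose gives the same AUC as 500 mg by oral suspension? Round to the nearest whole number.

Systemic exposure from an extravascular dose = F × D_ev, so the equivalent IV dose is F × D_ev.
D_iv = F × D_ev = 0.44 × 500 = 220 mg

D_iv = 220 mg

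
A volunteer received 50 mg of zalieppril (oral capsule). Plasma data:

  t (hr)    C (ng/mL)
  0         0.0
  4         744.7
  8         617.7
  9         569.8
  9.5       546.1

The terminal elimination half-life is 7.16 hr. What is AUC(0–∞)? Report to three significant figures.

Trapezoidal AUC_0→9.5:
  [0→4]: (0.0+744.7)/2 × 4 = 1489.4
  [4→8]: (744.7+617.7)/2 × 4 = 2724.8
  [8→9]: (617.7+569.8)/2 × 1 = 593.75
  [9→9.5]: (569.8+546.1)/2 × 0.5 = 278.975
  Sum = 5086.925 ng/mL·hr
k_e = ln2 / t½ = 0.693147 / 7.16 = 0.0968 hr^-1
Extrapolated tail: C_last / k_e = 546.1 / 0.0968 = 5641.529
AUC_0→∞ = 5086.925 + 5641.529 = 10728.454 ng/mL·hr

AUC = 10700 ng/mL·hr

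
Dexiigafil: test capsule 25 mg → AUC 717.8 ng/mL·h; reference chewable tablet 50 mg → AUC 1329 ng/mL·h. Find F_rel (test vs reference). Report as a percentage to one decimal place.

F_rel = (AUC_test/D_test) / (AUC_ref/D_ref)
      = (717.8/25) / (1329/50)
      = 28.712 / 26.58 = 1.0802 = 108.02%

F_rel = 108.0%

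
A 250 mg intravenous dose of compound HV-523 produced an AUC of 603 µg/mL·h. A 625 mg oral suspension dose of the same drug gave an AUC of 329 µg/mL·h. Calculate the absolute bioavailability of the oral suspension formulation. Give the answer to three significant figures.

F = (AUC_ev / D_ev) / (AUC_iv / D_iv)
  = (329/625) / (603/250)
  = 0.5264 / 2.412 = 0.2182

F = 0.218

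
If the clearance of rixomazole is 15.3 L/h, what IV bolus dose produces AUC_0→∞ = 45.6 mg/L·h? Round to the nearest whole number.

Dose = 698 mg

Dose_iv = CL × AUC_0→∞
     = 15.3 × 45.6 = 697.68 mg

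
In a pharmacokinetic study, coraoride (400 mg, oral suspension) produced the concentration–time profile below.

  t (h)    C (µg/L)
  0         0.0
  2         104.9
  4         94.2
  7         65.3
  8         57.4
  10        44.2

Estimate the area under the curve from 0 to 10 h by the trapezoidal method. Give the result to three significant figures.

AUC = 706 µg/L·h

Trapezoidal AUC_0→10:
  [0→2]: (0.0+104.9)/2 × 2 = 104.9
  [2→4]: (104.9+94.2)/2 × 2 = 199.1
  [4→7]: (94.2+65.3)/2 × 3 = 239.25
  [7→8]: (65.3+57.4)/2 × 1 = 61.35
  [8→10]: (57.4+44.2)/2 × 2 = 101.6
  Sum = 706.2 µg/L·h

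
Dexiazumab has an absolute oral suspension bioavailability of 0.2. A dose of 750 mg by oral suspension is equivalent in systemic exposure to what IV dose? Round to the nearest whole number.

D_iv = 150 mg

Systemic exposure from an extravascular dose = F × D_ev, so the equivalent IV dose is F × D_ev.
D_iv = F × D_ev = 0.2 × 750 = 150 mg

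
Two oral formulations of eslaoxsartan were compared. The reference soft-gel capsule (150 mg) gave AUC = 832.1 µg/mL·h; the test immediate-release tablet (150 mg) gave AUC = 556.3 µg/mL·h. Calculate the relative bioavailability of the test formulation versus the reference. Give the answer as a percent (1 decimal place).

F_rel = 66.9%

F_rel = (AUC_test/D_test) / (AUC_ref/D_ref)
      = (556.3/150) / (832.1/150)
      = 3.70867 / 5.54733 = 0.6686 = 66.86%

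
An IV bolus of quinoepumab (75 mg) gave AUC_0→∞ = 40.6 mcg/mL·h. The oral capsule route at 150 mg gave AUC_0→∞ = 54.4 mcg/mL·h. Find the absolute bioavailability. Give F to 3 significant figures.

F = (AUC_ev / D_ev) / (AUC_iv / D_iv)
  = (54.4/150) / (40.6/75)
  = 0.362667 / 0.541333 = 0.6700

F = 0.670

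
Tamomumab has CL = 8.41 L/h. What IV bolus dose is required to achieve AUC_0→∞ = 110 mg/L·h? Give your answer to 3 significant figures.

Dose_iv = CL × AUC_0→∞
     = 8.41 × 110 = 925.1 mg

Dose = 925 mg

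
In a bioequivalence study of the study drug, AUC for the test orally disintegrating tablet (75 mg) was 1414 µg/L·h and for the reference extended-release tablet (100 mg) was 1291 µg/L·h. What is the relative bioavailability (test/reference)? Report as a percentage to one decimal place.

F_rel = 146.0%

F_rel = (AUC_test/D_test) / (AUC_ref/D_ref)
      = (1414/75) / (1291/100)
      = 18.8533 / 12.91 = 1.4604 = 146.04%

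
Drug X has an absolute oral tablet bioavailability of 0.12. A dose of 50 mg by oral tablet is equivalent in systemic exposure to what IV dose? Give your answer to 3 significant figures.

D_iv = 6.00 mg

Systemic exposure from an extravascular dose = F × D_ev, so the equivalent IV dose is F × D_ev.
D_iv = F × D_ev = 0.12 × 50 = 6 mg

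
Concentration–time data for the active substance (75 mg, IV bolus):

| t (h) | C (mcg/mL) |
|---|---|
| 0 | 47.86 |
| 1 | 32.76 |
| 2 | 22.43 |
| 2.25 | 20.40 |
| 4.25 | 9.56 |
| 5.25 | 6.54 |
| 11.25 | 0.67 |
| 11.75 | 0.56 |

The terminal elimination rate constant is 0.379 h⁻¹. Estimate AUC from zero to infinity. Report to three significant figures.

AUC = 135 mcg/mL·h

Trapezoidal AUC_0→11.75:
  [0→1]: (47.86+32.76)/2 × 1 = 40.31
  [1→2]: (32.76+22.43)/2 × 1 = 27.595
  [2→2.25]: (22.43+20.40)/2 × 0.25 = 5.35375
  [2.25→4.25]: (20.40+9.56)/2 × 2 = 29.96
  [4.25→5.25]: (9.56+6.54)/2 × 1 = 8.05
  [5.25→11.25]: (6.54+0.67)/2 × 6 = 21.63
  [11.25→11.75]: (0.67+0.56)/2 × 0.5 = 0.3075
  Sum = 133.20625 mcg/mL·h
Extrapolated tail: C_last / k_e = 0.56 / 0.379 = 1.478
AUC_0→∞ = 133.20625 + 1.478 = 134.68425 mcg/mL·h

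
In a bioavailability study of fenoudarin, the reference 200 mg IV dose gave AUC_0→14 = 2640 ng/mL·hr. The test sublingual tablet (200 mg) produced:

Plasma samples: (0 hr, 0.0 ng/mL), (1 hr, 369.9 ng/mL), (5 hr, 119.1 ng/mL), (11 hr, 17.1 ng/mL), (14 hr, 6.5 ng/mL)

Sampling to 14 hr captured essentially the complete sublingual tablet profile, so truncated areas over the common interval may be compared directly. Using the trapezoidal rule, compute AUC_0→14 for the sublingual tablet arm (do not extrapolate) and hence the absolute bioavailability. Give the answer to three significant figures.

Trapezoidal AUC_0→14 (sublingual tablet):
  [0→1]: (0.0+369.9)/2 × 1 = 184.95
  [1→5]: (369.9+119.1)/2 × 4 = 978.0
  [5→11]: (119.1+17.1)/2 × 6 = 408.6
  [11→14]: (17.1+6.5)/2 × 3 = 35.4
  Sum = 1606.95 ng/mL·hr
F = (AUC_ev/D_ev)/(AUC_iv/D_iv) = (1606.95/200)/(2640/200) = 8.03475/13.2 = 0.6087

F = 0.609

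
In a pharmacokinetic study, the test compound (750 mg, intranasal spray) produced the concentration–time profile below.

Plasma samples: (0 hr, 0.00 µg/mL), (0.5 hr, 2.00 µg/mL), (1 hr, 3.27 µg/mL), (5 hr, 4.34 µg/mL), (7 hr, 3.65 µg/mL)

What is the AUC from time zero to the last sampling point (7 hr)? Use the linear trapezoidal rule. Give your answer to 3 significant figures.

Trapezoidal AUC_0→7:
  [0→0.5]: (0.00+2.00)/2 × 0.5 = 0.5
  [0.5→1]: (2.00+3.27)/2 × 0.5 = 1.3175
  [1→5]: (3.27+4.34)/2 × 4 = 15.22
  [5→7]: (4.34+3.65)/2 × 2 = 7.99
  Sum = 25.0275 µg/mL·hr

AUC = 25.0 µg/mL·hr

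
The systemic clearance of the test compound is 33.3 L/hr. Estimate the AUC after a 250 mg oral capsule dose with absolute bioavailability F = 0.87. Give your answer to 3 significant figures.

AUC_0→∞ = F × Dose / CL
        = 0.87 × 250 / 33.3 = 6.53153 mg/L·hr

AUC = 6.53 mg/L·hr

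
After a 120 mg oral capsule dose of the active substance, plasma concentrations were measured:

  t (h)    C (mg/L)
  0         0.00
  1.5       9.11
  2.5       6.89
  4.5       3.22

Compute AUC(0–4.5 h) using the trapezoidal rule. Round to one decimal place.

AUC = 24.9 mg/L·h

Trapezoidal AUC_0→4.5:
  [0→1.5]: (0.00+9.11)/2 × 1.5 = 6.8325
  [1.5→2.5]: (9.11+6.89)/2 × 1 = 8.0
  [2.5→4.5]: (6.89+3.22)/2 × 2 = 10.11
  Sum = 24.9425 mg/L·h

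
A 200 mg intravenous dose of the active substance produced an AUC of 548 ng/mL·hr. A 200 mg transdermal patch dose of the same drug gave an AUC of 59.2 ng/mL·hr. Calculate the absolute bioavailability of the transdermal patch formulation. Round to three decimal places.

F = (AUC_ev / D_ev) / (AUC_iv / D_iv)
  = (59.2/200) / (548/200)
  = 0.296 / 2.74 = 0.1080

F = 0.108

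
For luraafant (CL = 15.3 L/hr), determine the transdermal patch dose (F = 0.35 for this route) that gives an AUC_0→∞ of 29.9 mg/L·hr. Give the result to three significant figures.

Dose = 1310 mg

Dose = CL × AUC_0→∞ / F
     = 15.3 × 29.9 / 0.35 = 1307.06 mg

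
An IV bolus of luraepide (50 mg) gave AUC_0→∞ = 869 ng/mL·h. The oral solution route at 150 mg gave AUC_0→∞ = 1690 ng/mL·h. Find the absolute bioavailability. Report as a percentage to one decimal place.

F = 64.8%

F = (AUC_ev / D_ev) / (AUC_iv / D_iv)
  = (1690/150) / (869/50)
  = 11.2667 / 17.38 = 0.6483
  = 64.83%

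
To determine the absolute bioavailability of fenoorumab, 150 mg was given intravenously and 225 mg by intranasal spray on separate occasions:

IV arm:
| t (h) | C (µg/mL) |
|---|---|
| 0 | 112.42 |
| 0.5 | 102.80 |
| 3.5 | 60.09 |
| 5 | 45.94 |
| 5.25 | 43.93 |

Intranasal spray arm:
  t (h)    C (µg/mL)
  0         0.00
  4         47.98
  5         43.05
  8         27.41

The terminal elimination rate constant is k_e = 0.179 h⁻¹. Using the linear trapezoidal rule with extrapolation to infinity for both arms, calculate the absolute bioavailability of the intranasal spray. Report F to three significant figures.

Trapezoidal AUC_0→5.25 (IV):
  [0→0.5]: (112.42+102.80)/2 × 0.5 = 53.805
  [0.5→3.5]: (102.80+60.09)/2 × 3 = 244.335
  [3.5→5]: (60.09+45.94)/2 × 1.5 = 79.5225
  [5→5.25]: (45.94+43.93)/2 × 0.25 = 11.23375
  Sum = 388.89625 µg/mL·h
IV tail: 43.93/0.179 = 245.419; AUC_iv,0→∞ = 388.89625 + 245.419 = 634.31525 µg/mL·h
Trapezoidal AUC_0→8 (intranasal spray):
  [0→4]: (0.00+47.98)/2 × 4 = 95.96
  [4→5]: (47.98+43.05)/2 × 1 = 45.515
  [5→8]: (43.05+27.41)/2 × 3 = 105.69
  Sum = 247.165 µg/mL·h
intranasal spray tail: 27.41/0.179 = 153.128; AUC_ev,0→∞ = 247.165 + 153.128 = 400.293 µg/mL·h
F = (AUC_ev/D_ev)/(AUC_iv/D_iv) = (400.293/225)/(634.31525/150) = 1.77908/4.22877 = 0.4207

F = 0.421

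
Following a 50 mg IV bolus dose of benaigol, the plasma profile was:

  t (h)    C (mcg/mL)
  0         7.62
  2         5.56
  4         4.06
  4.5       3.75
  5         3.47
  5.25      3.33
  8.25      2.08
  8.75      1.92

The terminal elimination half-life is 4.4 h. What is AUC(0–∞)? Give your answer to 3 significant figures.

Trapezoidal AUC_0→8.75:
  [0→2]: (7.62+5.56)/2 × 2 = 13.18
  [2→4]: (5.56+4.06)/2 × 2 = 9.62
  [4→4.5]: (4.06+3.75)/2 × 0.5 = 1.9525
  [4.5→5]: (3.75+3.47)/2 × 0.5 = 1.805
  [5→5.25]: (3.47+3.33)/2 × 0.25 = 0.85
  [5.25→8.25]: (3.33+2.08)/2 × 3 = 8.115
  [8.25→8.75]: (2.08+1.92)/2 × 0.5 = 1.0
  Sum = 36.5225 mcg/mL·h
k_e = ln2 / t½ = 0.693147 / 4.4 = 0.1575 h^-1
Extrapolated tail: C_last / k_e = 1.92 / 0.1575 = 12.190
AUC_0→∞ = 36.5225 + 12.190 = 48.7125 mcg/mL·h

AUC = 48.7 mcg/mL·h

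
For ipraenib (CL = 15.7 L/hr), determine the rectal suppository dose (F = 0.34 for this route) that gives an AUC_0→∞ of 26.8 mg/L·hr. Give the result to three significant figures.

Dose = CL × AUC_0→∞ / F
     = 15.7 × 26.8 / 0.34 = 1237.53 mg

Dose = 1240 mg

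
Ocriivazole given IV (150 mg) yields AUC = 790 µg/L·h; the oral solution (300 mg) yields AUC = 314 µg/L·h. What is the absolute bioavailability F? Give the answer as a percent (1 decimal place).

F = 19.9%

F = (AUC_ev / D_ev) / (AUC_iv / D_iv)
  = (314/300) / (790/150)
  = 1.04667 / 5.26667 = 0.1987
  = 19.87%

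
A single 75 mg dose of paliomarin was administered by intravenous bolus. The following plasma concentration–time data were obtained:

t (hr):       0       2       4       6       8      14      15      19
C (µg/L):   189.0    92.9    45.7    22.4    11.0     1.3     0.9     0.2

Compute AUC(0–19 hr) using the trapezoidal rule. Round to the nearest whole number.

Trapezoidal AUC_0→19:
  [0→2]: (189.0+92.9)/2 × 2 = 281.9
  [2→4]: (92.9+45.7)/2 × 2 = 138.6
  [4→6]: (45.7+22.4)/2 × 2 = 68.1
  [6→8]: (22.4+11.0)/2 × 2 = 33.4
  [8→14]: (11.0+1.3)/2 × 6 = 36.9
  [14→15]: (1.3+0.9)/2 × 1 = 1.1
  [15→19]: (0.9+0.2)/2 × 4 = 2.2
  Sum = 562.2 µg/L·hr

AUC = 562 µg/L·hr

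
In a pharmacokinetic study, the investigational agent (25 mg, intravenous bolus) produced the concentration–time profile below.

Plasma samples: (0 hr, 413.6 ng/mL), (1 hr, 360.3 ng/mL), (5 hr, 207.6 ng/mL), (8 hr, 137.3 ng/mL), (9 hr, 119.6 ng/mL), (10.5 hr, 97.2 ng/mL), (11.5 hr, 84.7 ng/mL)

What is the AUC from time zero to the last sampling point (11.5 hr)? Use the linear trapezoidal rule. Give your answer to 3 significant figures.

AUC = 2420 ng/mL·hr

Trapezoidal AUC_0→11.5:
  [0→1]: (413.6+360.3)/2 × 1 = 386.95
  [1→5]: (360.3+207.6)/2 × 4 = 1135.8
  [5→8]: (207.6+137.3)/2 × 3 = 517.35
  [8→9]: (137.3+119.6)/2 × 1 = 128.45
  [9→10.5]: (119.6+97.2)/2 × 1.5 = 162.6
  [10.5→11.5]: (97.2+84.7)/2 × 1 = 90.95
  Sum = 2422.1 ng/mL·hr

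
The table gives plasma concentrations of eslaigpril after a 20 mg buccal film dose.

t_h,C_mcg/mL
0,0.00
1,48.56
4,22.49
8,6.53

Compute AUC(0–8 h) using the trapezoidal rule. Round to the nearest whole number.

AUC = 189 mcg/mL·h

Trapezoidal AUC_0→8:
  [0→1]: (0.00+48.56)/2 × 1 = 24.28
  [1→4]: (48.56+22.49)/2 × 3 = 106.575
  [4→8]: (22.49+6.53)/2 × 4 = 58.04
  Sum = 188.895 mcg/mL·h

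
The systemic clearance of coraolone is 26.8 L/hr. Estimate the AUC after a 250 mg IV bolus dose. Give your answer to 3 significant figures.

AUC = 9.33 mg/L·hr

AUC_0→∞ = Dose_iv / CL
        = 250 / 26.8 = 9.32836 mg/L·hr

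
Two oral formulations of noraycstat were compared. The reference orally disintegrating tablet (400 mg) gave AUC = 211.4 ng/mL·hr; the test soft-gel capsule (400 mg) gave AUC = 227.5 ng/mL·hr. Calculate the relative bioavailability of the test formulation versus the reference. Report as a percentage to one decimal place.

F_rel = 107.6%

F_rel = (AUC_test/D_test) / (AUC_ref/D_ref)
      = (227.5/400) / (211.4/400)
      = 0.56875 / 0.5285 = 1.0762 = 107.62%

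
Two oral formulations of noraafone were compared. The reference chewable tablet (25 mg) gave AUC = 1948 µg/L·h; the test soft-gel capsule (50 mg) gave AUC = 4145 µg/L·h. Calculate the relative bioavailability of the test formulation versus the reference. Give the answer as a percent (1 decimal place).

F_rel = (AUC_test/D_test) / (AUC_ref/D_ref)
      = (4145/50) / (1948/25)
      = 82.9 / 77.92 = 1.0639 = 106.39%

F_rel = 106.4%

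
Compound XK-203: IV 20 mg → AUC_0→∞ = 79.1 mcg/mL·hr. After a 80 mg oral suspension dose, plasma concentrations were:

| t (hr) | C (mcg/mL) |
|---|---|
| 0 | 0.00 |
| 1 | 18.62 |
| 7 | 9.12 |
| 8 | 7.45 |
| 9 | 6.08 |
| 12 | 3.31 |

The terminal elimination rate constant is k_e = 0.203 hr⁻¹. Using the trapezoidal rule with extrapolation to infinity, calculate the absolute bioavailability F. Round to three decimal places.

Trapezoidal AUC_0→12 (oral suspension):
  [0→1]: (0.00+18.62)/2 × 1 = 9.31
  [1→7]: (18.62+9.12)/2 × 6 = 83.22
  [7→8]: (9.12+7.45)/2 × 1 = 8.285
  [8→9]: (7.45+6.08)/2 × 1 = 6.765
  [9→12]: (6.08+3.31)/2 × 3 = 14.085
  Sum = 121.665 mcg/mL·hr
Tail: C_last/k_e = 3.31/0.203 = 16.305
AUC_0→∞ (oral suspension) = 121.665 + 16.305 = 137.97 mcg/mL·hr
F = (AUC_ev/D_ev)/(AUC_iv/D_iv) = (137.97/80)/(79.1/20) = 1.724625/3.955 = 0.4361

F = 0.436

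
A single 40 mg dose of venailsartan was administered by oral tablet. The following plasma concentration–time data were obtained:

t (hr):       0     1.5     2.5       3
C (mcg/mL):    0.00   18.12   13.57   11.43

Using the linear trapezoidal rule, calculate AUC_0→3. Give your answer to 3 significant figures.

Trapezoidal AUC_0→3:
  [0→1.5]: (0.00+18.12)/2 × 1.5 = 13.59
  [1.5→2.5]: (18.12+13.57)/2 × 1 = 15.845
  [2.5→3]: (13.57+11.43)/2 × 0.5 = 6.25
  Sum = 35.685 mcg/mL·hr

AUC = 35.7 mcg/mL·hr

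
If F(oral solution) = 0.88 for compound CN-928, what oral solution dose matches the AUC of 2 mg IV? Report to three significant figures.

D_oral = 2.27 mg

For equal systemic exposure: F × D_ev = D_iv
D_ev = D_iv / F = 2 / 0.88 = 2.27273 mg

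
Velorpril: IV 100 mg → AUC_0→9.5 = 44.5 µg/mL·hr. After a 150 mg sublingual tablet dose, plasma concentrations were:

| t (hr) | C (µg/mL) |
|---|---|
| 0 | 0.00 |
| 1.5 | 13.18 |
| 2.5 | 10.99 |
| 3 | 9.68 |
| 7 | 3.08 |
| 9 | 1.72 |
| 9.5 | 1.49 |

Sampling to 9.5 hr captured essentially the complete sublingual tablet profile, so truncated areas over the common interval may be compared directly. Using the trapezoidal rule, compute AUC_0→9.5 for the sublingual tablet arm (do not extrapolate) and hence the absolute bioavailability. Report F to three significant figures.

Trapezoidal AUC_0→9.5 (sublingual tablet):
  [0→1.5]: (0.00+13.18)/2 × 1.5 = 9.885
  [1.5→2.5]: (13.18+10.99)/2 × 1 = 12.085
  [2.5→3]: (10.99+9.68)/2 × 0.5 = 5.1675
  [3→7]: (9.68+3.08)/2 × 4 = 25.52
  [7→9]: (3.08+1.72)/2 × 2 = 4.8
  [9→9.5]: (1.72+1.49)/2 × 0.5 = 0.8025
  Sum = 58.26 µg/mL·hr
F = (AUC_ev/D_ev)/(AUC_iv/D_iv) = (58.26/150)/(44.5/100) = 0.3884/0.445 = 0.8728

F = 0.873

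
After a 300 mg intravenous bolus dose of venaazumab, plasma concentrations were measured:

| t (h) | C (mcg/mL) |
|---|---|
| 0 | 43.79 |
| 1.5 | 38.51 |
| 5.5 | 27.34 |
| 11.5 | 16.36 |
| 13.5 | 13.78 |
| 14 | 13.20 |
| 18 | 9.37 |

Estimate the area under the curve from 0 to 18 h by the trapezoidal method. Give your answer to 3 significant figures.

AUC = 407 mcg/mL·h

Trapezoidal AUC_0→18:
  [0→1.5]: (43.79+38.51)/2 × 1.5 = 61.725
  [1.5→5.5]: (38.51+27.34)/2 × 4 = 131.7
  [5.5→11.5]: (27.34+16.36)/2 × 6 = 131.1
  [11.5→13.5]: (16.36+13.78)/2 × 2 = 30.14
  [13.5→14]: (13.78+13.20)/2 × 0.5 = 6.745
  [14→18]: (13.20+9.37)/2 × 4 = 45.14
  Sum = 406.55 mcg/mL·h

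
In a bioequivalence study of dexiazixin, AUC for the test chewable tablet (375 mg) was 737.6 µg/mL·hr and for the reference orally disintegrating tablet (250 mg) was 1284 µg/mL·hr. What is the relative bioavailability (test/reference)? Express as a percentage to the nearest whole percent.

F_rel = 38%

F_rel = (AUC_test/D_test) / (AUC_ref/D_ref)
      = (737.6/375) / (1284/250)
      = 1.96693 / 5.136 = 0.3830 = 38.30%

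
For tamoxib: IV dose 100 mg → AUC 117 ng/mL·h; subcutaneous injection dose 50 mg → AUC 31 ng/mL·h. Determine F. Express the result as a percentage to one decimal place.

F = 53.0%

F = (AUC_ev / D_ev) / (AUC_iv / D_iv)
  = (31/50) / (117/100)
  = 0.62 / 1.17 = 0.5299
  = 52.99%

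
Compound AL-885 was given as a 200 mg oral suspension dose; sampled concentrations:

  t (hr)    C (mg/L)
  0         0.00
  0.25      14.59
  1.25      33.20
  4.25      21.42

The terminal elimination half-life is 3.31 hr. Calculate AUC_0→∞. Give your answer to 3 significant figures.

AUC = 210 mg/L·hr

Trapezoidal AUC_0→4.25:
  [0→0.25]: (0.00+14.59)/2 × 0.25 = 1.82375
  [0.25→1.25]: (14.59+33.20)/2 × 1 = 23.895
  [1.25→4.25]: (33.20+21.42)/2 × 3 = 81.93
  Sum = 107.64875 mg/L·hr
k_e = ln2 / t½ = 0.693147 / 3.31 = 0.2094 hr^-1
Extrapolated tail: C_last / k_e = 21.42 / 0.2094 = 102.292
AUC_0→∞ = 107.64875 + 102.292 = 209.94075 mg/L·hr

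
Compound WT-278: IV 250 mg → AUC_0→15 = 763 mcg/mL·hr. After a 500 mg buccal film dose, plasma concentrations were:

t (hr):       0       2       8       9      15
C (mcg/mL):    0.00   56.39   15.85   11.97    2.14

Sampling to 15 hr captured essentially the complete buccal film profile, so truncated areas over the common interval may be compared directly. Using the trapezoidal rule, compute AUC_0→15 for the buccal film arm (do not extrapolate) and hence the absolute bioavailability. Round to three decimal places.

Trapezoidal AUC_0→15 (buccal film):
  [0→2]: (0.00+56.39)/2 × 2 = 56.39
  [2→8]: (56.39+15.85)/2 × 6 = 216.72
  [8→9]: (15.85+11.97)/2 × 1 = 13.91
  [9→15]: (11.97+2.14)/2 × 6 = 42.33
  Sum = 329.35 mcg/mL·hr
F = (AUC_ev/D_ev)/(AUC_iv/D_iv) = (329.35/500)/(763/250) = 0.6587/3.052 = 0.2158

F = 0.216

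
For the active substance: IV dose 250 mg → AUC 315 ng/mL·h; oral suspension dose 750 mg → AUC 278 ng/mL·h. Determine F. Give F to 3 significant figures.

F = (AUC_ev / D_ev) / (AUC_iv / D_iv)
  = (278/750) / (315/250)
  = 0.370667 / 1.26 = 0.2942

F = 0.294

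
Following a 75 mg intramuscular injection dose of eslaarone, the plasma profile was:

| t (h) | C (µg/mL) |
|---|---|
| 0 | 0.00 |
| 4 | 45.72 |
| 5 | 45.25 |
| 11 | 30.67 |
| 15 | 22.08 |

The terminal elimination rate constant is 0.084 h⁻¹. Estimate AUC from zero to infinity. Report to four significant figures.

Trapezoidal AUC_0→15:
  [0→4]: (0.00+45.72)/2 × 4 = 91.44
  [4→5]: (45.72+45.25)/2 × 1 = 45.485
  [5→11]: (45.25+30.67)/2 × 6 = 227.76
  [11→15]: (30.67+22.08)/2 × 4 = 105.5
  Sum = 470.185 µg/mL·h
Extrapolated tail: C_last / k_e = 22.08 / 0.084 = 262.857
AUC_0→∞ = 470.185 + 262.857 = 733.042 µg/mL·h

AUC = 733.0 µg/mL·h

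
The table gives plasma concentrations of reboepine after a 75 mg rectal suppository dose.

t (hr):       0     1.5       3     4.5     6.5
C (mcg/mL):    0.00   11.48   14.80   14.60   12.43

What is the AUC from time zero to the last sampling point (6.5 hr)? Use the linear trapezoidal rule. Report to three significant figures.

AUC = 77.4 mcg/mL·hr

Trapezoidal AUC_0→6.5:
  [0→1.5]: (0.00+11.48)/2 × 1.5 = 8.61
  [1.5→3]: (11.48+14.80)/2 × 1.5 = 19.71
  [3→4.5]: (14.80+14.60)/2 × 1.5 = 22.05
  [4.5→6.5]: (14.60+12.43)/2 × 2 = 27.03
  Sum = 77.4 mcg/mL·hr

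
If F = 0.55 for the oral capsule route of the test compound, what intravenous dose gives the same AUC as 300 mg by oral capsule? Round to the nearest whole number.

Systemic exposure from an extravascular dose = F × D_ev, so the equivalent IV dose is F × D_ev.
D_iv = F × D_ev = 0.55 × 300 = 165 mg

D_iv = 165 mg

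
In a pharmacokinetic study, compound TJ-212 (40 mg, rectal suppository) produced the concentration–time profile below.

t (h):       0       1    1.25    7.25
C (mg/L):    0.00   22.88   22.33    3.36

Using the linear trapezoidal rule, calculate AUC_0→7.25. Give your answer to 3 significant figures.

Trapezoidal AUC_0→7.25:
  [0→1]: (0.00+22.88)/2 × 1 = 11.44
  [1→1.25]: (22.88+22.33)/2 × 0.25 = 5.65125
  [1.25→7.25]: (22.33+3.36)/2 × 6 = 77.07
  Sum = 94.16125 mg/L·h

AUC = 94.2 mg/L·h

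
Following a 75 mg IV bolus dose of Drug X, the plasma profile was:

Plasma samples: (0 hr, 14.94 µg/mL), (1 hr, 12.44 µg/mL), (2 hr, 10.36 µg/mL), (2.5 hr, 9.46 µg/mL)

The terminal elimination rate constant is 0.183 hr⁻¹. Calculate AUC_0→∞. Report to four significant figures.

AUC = 81.74 µg/mL·hr

Trapezoidal AUC_0→2.5:
  [0→1]: (14.94+12.44)/2 × 1 = 13.69
  [1→2]: (12.44+10.36)/2 × 1 = 11.4
  [2→2.5]: (10.36+9.46)/2 × 0.5 = 4.955
  Sum = 30.045 µg/mL·hr
Extrapolated tail: C_last / k_e = 9.46 / 0.183 = 51.694
AUC_0→∞ = 30.045 + 51.694 = 81.739 µg/mL·hr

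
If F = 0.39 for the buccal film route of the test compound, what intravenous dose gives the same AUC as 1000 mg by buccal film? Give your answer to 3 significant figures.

Systemic exposure from an extravascular dose = F × D_ev, so the equivalent IV dose is F × D_ev.
D_iv = F × D_ev = 0.39 × 1000 = 390 mg

D_iv = 390 mg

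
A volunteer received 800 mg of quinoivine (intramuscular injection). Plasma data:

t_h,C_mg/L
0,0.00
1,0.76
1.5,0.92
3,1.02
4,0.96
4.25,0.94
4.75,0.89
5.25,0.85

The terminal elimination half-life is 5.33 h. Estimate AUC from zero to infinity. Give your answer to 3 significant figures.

AUC = 10.9 mg/L·h

Trapezoidal AUC_0→5.25:
  [0→1]: (0.00+0.76)/2 × 1 = 0.38
  [1→1.5]: (0.76+0.92)/2 × 0.5 = 0.42
  [1.5→3]: (0.92+1.02)/2 × 1.5 = 1.455
  [3→4]: (1.02+0.96)/2 × 1 = 0.99
  [4→4.25]: (0.96+0.94)/2 × 0.25 = 0.2375
  [4.25→4.75]: (0.94+0.89)/2 × 0.5 = 0.4575
  [4.75→5.25]: (0.89+0.85)/2 × 0.5 = 0.435
  Sum = 4.375 mg/L·h
k_e = ln2 / t½ = 0.693147 / 5.33 = 0.1300 h^-1
Extrapolated tail: C_last / k_e = 0.85 / 0.13 = 6.538
AUC_0→∞ = 4.375 + 6.538 = 10.913 mg/L·h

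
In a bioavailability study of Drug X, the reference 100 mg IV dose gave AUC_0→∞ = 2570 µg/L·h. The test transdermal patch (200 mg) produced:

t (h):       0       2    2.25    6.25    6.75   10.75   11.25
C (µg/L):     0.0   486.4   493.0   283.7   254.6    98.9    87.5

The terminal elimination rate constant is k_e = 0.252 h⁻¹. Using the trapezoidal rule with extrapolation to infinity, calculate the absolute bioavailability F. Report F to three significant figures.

Trapezoidal AUC_0→11.25 (transdermal patch):
  [0→2]: (0.0+486.4)/2 × 2 = 486.4
  [2→2.25]: (486.4+493.0)/2 × 0.25 = 122.425
  [2.25→6.25]: (493.0+283.7)/2 × 4 = 1553.4
  [6.25→6.75]: (283.7+254.6)/2 × 0.5 = 134.575
  [6.75→10.75]: (254.6+98.9)/2 × 4 = 707.0
  [10.75→11.25]: (98.9+87.5)/2 × 0.5 = 46.6
  Sum = 3050.4 µg/L·h
Tail: C_last/k_e = 87.5/0.252 = 347.222
AUC_0→∞ (transdermal patch) = 3050.4 + 347.222 = 3397.622 µg/L·h
F = (AUC_ev/D_ev)/(AUC_iv/D_iv) = (3397.622/200)/(2570/100) = 16.98811/25.7 = 0.6610

F = 0.661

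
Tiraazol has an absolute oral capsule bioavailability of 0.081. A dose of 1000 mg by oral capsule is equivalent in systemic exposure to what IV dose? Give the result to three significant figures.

Systemic exposure from an extravascular dose = F × D_ev, so the equivalent IV dose is F × D_ev.
D_iv = F × D_ev = 0.081 × 1000 = 81 mg

D_iv = 81.0 mg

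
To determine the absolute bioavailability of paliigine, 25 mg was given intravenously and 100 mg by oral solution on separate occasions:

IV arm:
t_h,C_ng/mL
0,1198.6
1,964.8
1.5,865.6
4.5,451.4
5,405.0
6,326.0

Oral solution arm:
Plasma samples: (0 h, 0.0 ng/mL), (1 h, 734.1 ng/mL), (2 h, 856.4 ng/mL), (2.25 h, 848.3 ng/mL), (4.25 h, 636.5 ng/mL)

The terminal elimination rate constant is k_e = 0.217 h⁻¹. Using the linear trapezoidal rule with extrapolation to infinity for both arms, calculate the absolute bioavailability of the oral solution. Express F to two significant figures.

F = 0.26

Trapezoidal AUC_0→6 (IV):
  [0→1]: (1198.6+964.8)/2 × 1 = 1081.7
  [1→1.5]: (964.8+865.6)/2 × 0.5 = 457.6
  [1.5→4.5]: (865.6+451.4)/2 × 3 = 1975.5
  [4.5→5]: (451.4+405.0)/2 × 0.5 = 214.1
  [5→6]: (405.0+326.0)/2 × 1 = 365.5
  Sum = 4094.4 ng/mL·h
IV tail: 326.0/0.217 = 1502.304; AUC_iv,0→∞ = 4094.4 + 1502.304 = 5596.704 ng/mL·h
Trapezoidal AUC_0→4.25 (oral solution):
  [0→1]: (0.0+734.1)/2 × 1 = 367.05
  [1→2]: (734.1+856.4)/2 × 1 = 795.25
  [2→2.25]: (856.4+848.3)/2 × 0.25 = 213.0875
  [2.25→4.25]: (848.3+636.5)/2 × 2 = 1484.8
  Sum = 2860.1875 ng/mL·h
oral solution tail: 636.5/0.217 = 2933.180; AUC_ev,0→∞ = 2860.1875 + 2933.180 = 5793.3675 ng/mL·h
F = (AUC_ev/D_ev)/(AUC_iv/D_iv) = (5793.3675/100)/(5596.704/25) = 57.933675/223.86816 = 0.2588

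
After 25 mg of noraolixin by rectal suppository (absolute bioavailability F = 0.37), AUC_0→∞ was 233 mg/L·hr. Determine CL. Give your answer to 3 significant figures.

CL = F × Dose / AUC_0→∞
   = 0.37 × 25 / 233 = 0.0396996 L/hr

CL = 0.0397 L/hr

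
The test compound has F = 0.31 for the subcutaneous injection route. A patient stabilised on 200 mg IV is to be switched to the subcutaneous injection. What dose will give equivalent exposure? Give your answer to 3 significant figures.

For equal systemic exposure: F × D_ev = D_iv
D_ev = D_iv / F = 200 / 0.31 = 645.161 mg

D_subcutaneous = 645 mg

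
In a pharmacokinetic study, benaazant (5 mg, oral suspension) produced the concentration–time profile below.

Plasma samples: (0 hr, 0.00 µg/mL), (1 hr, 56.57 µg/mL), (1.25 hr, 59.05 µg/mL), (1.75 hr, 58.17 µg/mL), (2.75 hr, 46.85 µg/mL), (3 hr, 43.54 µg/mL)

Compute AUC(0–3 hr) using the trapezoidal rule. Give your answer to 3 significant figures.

Trapezoidal AUC_0→3:
  [0→1]: (0.00+56.57)/2 × 1 = 28.285
  [1→1.25]: (56.57+59.05)/2 × 0.25 = 14.4525
  [1.25→1.75]: (59.05+58.17)/2 × 0.5 = 29.305
  [1.75→2.75]: (58.17+46.85)/2 × 1 = 52.51
  [2.75→3]: (46.85+43.54)/2 × 0.25 = 11.29875
  Sum = 135.85125 µg/mL·hr

AUC = 136 µg/mL·hr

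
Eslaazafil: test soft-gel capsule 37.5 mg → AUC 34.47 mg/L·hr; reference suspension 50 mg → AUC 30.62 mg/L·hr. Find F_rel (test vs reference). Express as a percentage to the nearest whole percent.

F_rel = 150%

F_rel = (AUC_test/D_test) / (AUC_ref/D_ref)
      = (34.47/37.5) / (30.62/50)
      = 0.9192 / 0.6124 = 1.5010 = 150.10%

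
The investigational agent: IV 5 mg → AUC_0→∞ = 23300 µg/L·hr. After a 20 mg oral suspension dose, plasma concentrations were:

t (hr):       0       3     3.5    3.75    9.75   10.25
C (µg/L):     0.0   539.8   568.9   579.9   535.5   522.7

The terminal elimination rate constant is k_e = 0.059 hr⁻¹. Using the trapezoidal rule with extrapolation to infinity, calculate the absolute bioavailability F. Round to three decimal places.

Trapezoidal AUC_0→10.25 (oral suspension):
  [0→3]: (0.0+539.8)/2 × 3 = 809.7
  [3→3.5]: (539.8+568.9)/2 × 0.5 = 277.175
  [3.5→3.75]: (568.9+579.9)/2 × 0.25 = 143.6
  [3.75→9.75]: (579.9+535.5)/2 × 6 = 3346.2
  [9.75→10.25]: (535.5+522.7)/2 × 0.5 = 264.55
  Sum = 4841.225 µg/L·hr
Tail: C_last/k_e = 522.7/0.059 = 8859.322
AUC_0→∞ (oral suspension) = 4841.225 + 8859.322 = 13700.547 µg/L·hr
F = (AUC_ev/D_ev)/(AUC_iv/D_iv) = (13700.547/20)/(23300/5) = 685.02735/4660 = 0.1470

F = 0.147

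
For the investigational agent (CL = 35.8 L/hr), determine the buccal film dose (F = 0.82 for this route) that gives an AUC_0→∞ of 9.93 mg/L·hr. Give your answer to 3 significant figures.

Dose = CL × AUC_0→∞ / F
     = 35.8 × 9.93 / 0.82 = 433.529 mg

Dose = 434 mg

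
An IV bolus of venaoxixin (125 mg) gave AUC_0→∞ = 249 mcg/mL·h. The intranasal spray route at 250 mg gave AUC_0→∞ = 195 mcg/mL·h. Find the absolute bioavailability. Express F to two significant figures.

F = (AUC_ev / D_ev) / (AUC_iv / D_iv)
  = (195/250) / (249/125)
  = 0.78 / 1.992 = 0.3916

F = 0.39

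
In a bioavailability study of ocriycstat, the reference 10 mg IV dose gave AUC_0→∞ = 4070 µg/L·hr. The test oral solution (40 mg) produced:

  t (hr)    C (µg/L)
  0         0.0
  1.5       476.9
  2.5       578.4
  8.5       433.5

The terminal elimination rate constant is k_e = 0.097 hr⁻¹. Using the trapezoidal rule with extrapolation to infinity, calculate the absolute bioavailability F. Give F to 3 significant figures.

Trapezoidal AUC_0→8.5 (oral solution):
  [0→1.5]: (0.0+476.9)/2 × 1.5 = 357.675
  [1.5→2.5]: (476.9+578.4)/2 × 1 = 527.65
  [2.5→8.5]: (578.4+433.5)/2 × 6 = 3035.7
  Sum = 3921.025 µg/L·hr
Tail: C_last/k_e = 433.5/0.097 = 4469.072
AUC_0→∞ (oral solution) = 3921.025 + 4469.072 = 8390.097 µg/L·hr
F = (AUC_ev/D_ev)/(AUC_iv/D_iv) = (8390.097/40)/(4070/10) = 209.752/407 = 0.5154

F = 0.515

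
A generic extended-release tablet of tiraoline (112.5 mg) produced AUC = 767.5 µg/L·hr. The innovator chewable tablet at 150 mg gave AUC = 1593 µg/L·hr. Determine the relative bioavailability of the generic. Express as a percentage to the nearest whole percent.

F_rel = (AUC_test/D_test) / (AUC_ref/D_ref)
      = (767.5/112.5) / (1593/150)
      = 6.82222 / 10.62 = 0.6424 = 64.24%

F_rel = 64%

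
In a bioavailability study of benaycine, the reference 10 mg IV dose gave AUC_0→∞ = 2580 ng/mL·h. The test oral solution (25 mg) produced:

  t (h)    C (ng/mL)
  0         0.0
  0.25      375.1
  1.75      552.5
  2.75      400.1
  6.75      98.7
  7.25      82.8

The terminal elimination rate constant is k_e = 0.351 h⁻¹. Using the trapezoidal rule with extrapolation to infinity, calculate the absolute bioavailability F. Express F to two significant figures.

F = 0.39

Trapezoidal AUC_0→7.25 (oral solution):
  [0→0.25]: (0.0+375.1)/2 × 0.25 = 46.8875
  [0.25→1.75]: (375.1+552.5)/2 × 1.5 = 695.7
  [1.75→2.75]: (552.5+400.1)/2 × 1 = 476.3
  [2.75→6.75]: (400.1+98.7)/2 × 4 = 997.6
  [6.75→7.25]: (98.7+82.8)/2 × 0.5 = 45.375
  Sum = 2261.8625 ng/mL·h
Tail: C_last/k_e = 82.8/0.351 = 235.897
AUC_0→∞ (oral solution) = 2261.8625 + 235.897 = 2497.7595 ng/mL·h
F = (AUC_ev/D_ev)/(AUC_iv/D_iv) = (2497.7595/25)/(2580/10) = 99.91038/258 = 0.3872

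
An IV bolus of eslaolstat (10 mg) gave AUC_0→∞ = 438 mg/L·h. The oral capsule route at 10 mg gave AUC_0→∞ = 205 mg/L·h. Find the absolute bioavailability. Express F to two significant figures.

F = (AUC_ev / D_ev) / (AUC_iv / D_iv)
  = (205/10) / (438/10)
  = 20.5 / 43.8 = 0.4680

F = 0.47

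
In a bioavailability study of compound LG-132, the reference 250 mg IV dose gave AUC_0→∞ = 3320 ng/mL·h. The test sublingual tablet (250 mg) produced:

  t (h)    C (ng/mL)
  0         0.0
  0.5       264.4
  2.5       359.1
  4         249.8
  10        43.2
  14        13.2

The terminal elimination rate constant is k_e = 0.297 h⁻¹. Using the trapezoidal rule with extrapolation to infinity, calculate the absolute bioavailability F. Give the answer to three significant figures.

Trapezoidal AUC_0→14 (sublingual tablet):
  [0→0.5]: (0.0+264.4)/2 × 0.5 = 66.1
  [0.5→2.5]: (264.4+359.1)/2 × 2 = 623.5
  [2.5→4]: (359.1+249.8)/2 × 1.5 = 456.675
  [4→10]: (249.8+43.2)/2 × 6 = 879.0
  [10→14]: (43.2+13.2)/2 × 4 = 112.8
  Sum = 2138.075 ng/mL·h
Tail: C_last/k_e = 13.2/0.297 = 44.444
AUC_0→∞ (sublingual tablet) = 2138.075 + 44.444 = 2182.519 ng/mL·h
F = (AUC_ev/D_ev)/(AUC_iv/D_iv) = (2182.519/250)/(3320/250) = 8.730076/13.28 = 0.6574

F = 0.657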